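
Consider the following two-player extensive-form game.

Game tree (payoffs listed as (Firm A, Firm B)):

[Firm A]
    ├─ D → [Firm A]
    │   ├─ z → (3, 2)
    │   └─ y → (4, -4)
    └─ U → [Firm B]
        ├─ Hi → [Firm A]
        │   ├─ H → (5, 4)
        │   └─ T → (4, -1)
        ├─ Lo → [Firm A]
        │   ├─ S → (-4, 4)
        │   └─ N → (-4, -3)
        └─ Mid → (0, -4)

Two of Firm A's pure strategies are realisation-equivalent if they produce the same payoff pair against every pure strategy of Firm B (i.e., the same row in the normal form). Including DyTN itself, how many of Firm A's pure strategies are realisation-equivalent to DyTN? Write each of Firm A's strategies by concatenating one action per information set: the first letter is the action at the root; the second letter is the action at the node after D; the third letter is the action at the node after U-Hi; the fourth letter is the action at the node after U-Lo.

Row for DyTN (columns Hi, Lo, Mid): (4,-4) (4,-4) (4,-4).
Under DyTN, Firm A's choice at the node after U-Hi and at the node after U-Lo can never be reached regardless of what Firm B does, so varying those choices leaves every outcome unchanged.
Holding the reachable choices fixed and varying the unreachable ones freely already gives 2 × 2 = 4 equivalent strategies.
No other strategy reproduces this row, so those 4 are the full class: DyHS, DyHN, DyTS, DyTN.

4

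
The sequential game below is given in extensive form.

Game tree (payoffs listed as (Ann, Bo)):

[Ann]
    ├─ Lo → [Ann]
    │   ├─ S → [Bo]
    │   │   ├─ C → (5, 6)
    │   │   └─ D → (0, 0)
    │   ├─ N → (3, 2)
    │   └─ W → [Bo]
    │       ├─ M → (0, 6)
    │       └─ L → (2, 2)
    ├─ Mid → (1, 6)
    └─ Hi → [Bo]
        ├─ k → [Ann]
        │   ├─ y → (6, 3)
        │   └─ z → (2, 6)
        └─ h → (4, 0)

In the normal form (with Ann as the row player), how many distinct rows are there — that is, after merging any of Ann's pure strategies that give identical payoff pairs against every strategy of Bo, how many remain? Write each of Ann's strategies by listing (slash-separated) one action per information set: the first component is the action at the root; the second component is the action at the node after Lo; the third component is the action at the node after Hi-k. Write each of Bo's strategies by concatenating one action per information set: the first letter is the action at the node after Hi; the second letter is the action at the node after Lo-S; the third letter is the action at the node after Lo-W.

Ann has 18 pure strategies: Lo/S/y, Lo/S/z, Lo/N/y, Lo/N/z, Lo/W/y, Lo/W/z, Mid/S/y, Mid/S/z, Mid/N/y, Mid/N/z, Mid/W/y, Mid/W/z, Hi/S/y, Hi/S/z, Hi/N/y, Hi/N/z, Hi/W/y, Hi/W/z. Columns: kCM, kCL, kDM, kDL, hCM, hCL, hDM, hDL.
{Lo/S/y, Lo/S/z} → row (5,6) (5,6) (0,0) (0,0) (5,6) (5,6) (0,0) (0,0)
{Lo/N/y, Lo/N/z} → row (3,2) (3,2) (3,2) (3,2) (3,2) (3,2) (3,2) (3,2)
{Lo/W/y, Lo/W/z} → row (0,6) (2,2) (0,6) (2,2) (0,6) (2,2) (0,6) (2,2)
{Mid/S/y, Mid/S/z, Mid/N/y, Mid/N/z, Mid/W/y, Mid/W/z} → row (1,6) (1,6) (1,6) (1,6) (1,6) (1,6) (1,6) (1,6)
{Hi/S/y, Hi/N/y, Hi/W/y} → row (6,3) (6,3) (6,3) (6,3) (4,0) (4,0) (4,0) (4,0)
{Hi/S/z, Hi/N/z, Hi/W/z} → row (2,6) (2,6) (2,6) (2,6) (4,0) (4,0) (4,0) (4,0)
That's 6 distinct rows out of 18 strategies.

6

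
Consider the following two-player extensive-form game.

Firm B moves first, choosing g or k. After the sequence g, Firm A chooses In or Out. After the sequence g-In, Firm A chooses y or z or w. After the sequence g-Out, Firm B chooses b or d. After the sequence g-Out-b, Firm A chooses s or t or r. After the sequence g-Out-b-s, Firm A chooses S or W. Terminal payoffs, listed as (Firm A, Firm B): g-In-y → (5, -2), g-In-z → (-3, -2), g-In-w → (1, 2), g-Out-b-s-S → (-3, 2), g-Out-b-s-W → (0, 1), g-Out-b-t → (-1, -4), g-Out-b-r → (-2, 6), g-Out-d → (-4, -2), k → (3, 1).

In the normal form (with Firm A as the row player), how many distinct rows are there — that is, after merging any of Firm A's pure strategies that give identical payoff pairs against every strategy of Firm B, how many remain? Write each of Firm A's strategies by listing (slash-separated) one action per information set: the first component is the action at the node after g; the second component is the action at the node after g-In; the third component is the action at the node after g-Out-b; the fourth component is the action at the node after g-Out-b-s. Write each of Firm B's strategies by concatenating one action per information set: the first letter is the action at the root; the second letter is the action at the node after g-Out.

Firm A has 36 pure strategies: In/y/s/S, In/y/s/W, In/y/t/S, In/y/t/W, In/y/r/S, In/y/r/W, In/z/s/S, In/z/s/W, In/z/t/S, In/z/t/W, In/z/r/S, In/z/r/W, In/w/s/S, In/w/s/W, In/w/t/S, In/w/t/W, In/w/r/S, In/w/r/W, Out/y/s/S, Out/y/s/W, Out/y/t/S, Out/y/t/W, Out/y/r/S, Out/y/r/W, Out/z/s/S, Out/z/s/W, Out/z/t/S, Out/z/t/W, Out/z/r/S, Out/z/r/W, Out/w/s/S, Out/w/s/W, Out/w/t/S, Out/w/t/W, Out/w/r/S, Out/w/r/W. Columns: gb, gd, kb, kd.
{In/y/s/S, In/y/s/W, In/y/t/S, In/y/t/W, In/y/r/S, In/y/r/W} → row (5,-2) (5,-2) (3,1) (3,1)
{In/z/s/S, In/z/s/W, In/z/t/S, In/z/t/W, In/z/r/S, In/z/r/W} → row (-3,-2) (-3,-2) (3,1) (3,1)
{In/w/s/S, In/w/s/W, In/w/t/S, In/w/t/W, In/w/r/S, In/w/r/W} → row (1,2) (1,2) (3,1) (3,1)
{Out/y/s/S, Out/z/s/S, Out/w/s/S} → row (-3,2) (-4,-2) (3,1) (3,1)
{Out/y/s/W, Out/z/s/W, Out/w/s/W} → row (0,1) (-4,-2) (3,1) (3,1)
{Out/y/t/S, Out/y/t/W, Out/z/t/S, Out/z/t/W, Out/w/t/S, Out/w/t/W} → row (-1,-4) (-4,-2) (3,1) (3,1)
{Out/y/r/S, Out/y/r/W, Out/z/r/S, Out/z/r/W, Out/w/r/S, Out/w/r/W} → row (-2,6) (-4,-2) (3,1) (3,1)
That's 7 distinct rows out of 36 strategies.

7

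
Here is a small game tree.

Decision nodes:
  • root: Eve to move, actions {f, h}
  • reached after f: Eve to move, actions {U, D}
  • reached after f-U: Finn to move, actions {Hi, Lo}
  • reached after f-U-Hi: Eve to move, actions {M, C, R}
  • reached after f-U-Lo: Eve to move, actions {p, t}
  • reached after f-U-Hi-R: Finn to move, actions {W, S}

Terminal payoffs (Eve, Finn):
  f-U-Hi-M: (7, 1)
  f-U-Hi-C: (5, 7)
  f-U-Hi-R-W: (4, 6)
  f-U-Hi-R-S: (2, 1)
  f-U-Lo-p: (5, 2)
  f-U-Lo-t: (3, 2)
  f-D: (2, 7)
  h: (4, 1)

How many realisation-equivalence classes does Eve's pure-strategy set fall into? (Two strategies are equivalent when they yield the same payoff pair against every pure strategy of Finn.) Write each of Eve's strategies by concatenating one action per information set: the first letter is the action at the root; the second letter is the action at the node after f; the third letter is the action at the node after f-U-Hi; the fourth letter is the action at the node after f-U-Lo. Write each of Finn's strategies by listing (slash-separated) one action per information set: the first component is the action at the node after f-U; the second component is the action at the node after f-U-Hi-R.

8

Eve has 24 pure strategies: fUMp, fUMt, fUCp, fUCt, fURp, fURt, fDMp, fDMt, fDCp, fDCt, fDRp, fDRt, hUMp, hUMt, hUCp, hUCt, hURp, hURt, hDMp, hDMt, hDCp, hDCt, hDRp, hDRt. Columns: Hi/W, Hi/S, Lo/W, Lo/S.
{fUMp} → row (7,1) (7,1) (5,2) (5,2)
{fUMt} → row (7,1) (7,1) (3,2) (3,2)
{fUCp} → row (5,7) (5,7) (5,2) (5,2)
{fUCt} → row (5,7) (5,7) (3,2) (3,2)
{fURp} → row (4,6) (2,1) (5,2) (5,2)
{fURt} → row (4,6) (2,1) (3,2) (3,2)
{fDMp, fDMt, fDCp, fDCt, fDRp, fDRt} → row (2,7) (2,7) (2,7) (2,7)
{hUMp, hUMt, hUCp, hUCt, hURp, hURt, hDMp, hDMt, hDCp, hDCt, hDRp, hDRt} → row (4,1) (4,1) (4,1) (4,1)
That's 8 distinct rows out of 24 strategies.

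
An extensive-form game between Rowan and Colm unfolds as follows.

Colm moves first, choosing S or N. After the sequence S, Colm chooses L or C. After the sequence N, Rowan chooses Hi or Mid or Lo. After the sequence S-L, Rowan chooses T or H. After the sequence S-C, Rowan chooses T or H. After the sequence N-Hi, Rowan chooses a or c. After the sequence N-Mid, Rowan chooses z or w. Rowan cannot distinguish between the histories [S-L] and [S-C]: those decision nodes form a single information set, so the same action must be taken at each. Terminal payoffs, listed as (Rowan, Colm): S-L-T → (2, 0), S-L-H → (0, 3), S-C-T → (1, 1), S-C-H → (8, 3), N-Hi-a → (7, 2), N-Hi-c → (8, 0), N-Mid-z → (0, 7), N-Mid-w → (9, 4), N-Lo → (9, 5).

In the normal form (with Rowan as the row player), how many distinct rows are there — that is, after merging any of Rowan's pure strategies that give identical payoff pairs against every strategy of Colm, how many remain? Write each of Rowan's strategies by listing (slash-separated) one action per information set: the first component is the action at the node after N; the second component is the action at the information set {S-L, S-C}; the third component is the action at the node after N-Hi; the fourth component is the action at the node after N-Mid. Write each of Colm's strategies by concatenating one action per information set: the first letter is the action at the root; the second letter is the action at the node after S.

10

Rowan has 24 pure strategies: Hi/T/a/z, Hi/T/a/w, Hi/T/c/z, Hi/T/c/w, Hi/H/a/z, Hi/H/a/w, Hi/H/c/z, Hi/H/c/w, Mid/T/a/z, Mid/T/a/w, Mid/T/c/z, Mid/T/c/w, Mid/H/a/z, Mid/H/a/w, Mid/H/c/z, Mid/H/c/w, Lo/T/a/z, Lo/T/a/w, Lo/T/c/z, Lo/T/c/w, Lo/H/a/z, Lo/H/a/w, Lo/H/c/z, Lo/H/c/w. Columns: SL, SC, NL, NC.
{Hi/T/a/z, Hi/T/a/w} → row (2,0) (1,1) (7,2) (7,2)
{Hi/T/c/z, Hi/T/c/w} → row (2,0) (1,1) (8,0) (8,0)
{Hi/H/a/z, Hi/H/a/w} → row (0,3) (8,3) (7,2) (7,2)
{Hi/H/c/z, Hi/H/c/w} → row (0,3) (8,3) (8,0) (8,0)
{Mid/T/a/z, Mid/T/c/z} → row (2,0) (1,1) (0,7) (0,7)
{Mid/T/a/w, Mid/T/c/w} → row (2,0) (1,1) (9,4) (9,4)
{Mid/H/a/z, Mid/H/c/z} → row (0,3) (8,3) (0,7) (0,7)
{Mid/H/a/w, Mid/H/c/w} → row (0,3) (8,3) (9,4) (9,4)
{Lo/T/a/z, Lo/T/a/w, Lo/T/c/z, Lo/T/c/w} → row (2,0) (1,1) (9,5) (9,5)
{Lo/H/a/z, Lo/H/a/w, Lo/H/c/z, Lo/H/c/w} → row (0,3) (8,3) (9,5) (9,5)
That's 10 distinct rows out of 24 strategies.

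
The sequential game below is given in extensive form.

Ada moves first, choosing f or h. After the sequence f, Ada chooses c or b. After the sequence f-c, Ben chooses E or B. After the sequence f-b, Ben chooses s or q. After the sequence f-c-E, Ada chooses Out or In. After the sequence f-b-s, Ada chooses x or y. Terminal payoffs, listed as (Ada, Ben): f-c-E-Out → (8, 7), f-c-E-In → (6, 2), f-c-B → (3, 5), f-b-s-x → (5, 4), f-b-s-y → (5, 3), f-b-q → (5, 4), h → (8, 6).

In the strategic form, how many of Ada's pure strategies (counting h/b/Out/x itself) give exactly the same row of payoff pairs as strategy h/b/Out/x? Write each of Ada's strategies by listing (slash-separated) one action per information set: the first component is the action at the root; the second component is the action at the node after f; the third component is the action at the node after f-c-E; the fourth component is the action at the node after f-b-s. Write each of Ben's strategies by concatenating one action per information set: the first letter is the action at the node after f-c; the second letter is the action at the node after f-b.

Row for h/b/Out/x (columns Es, Eq, Bs, Bq): (8,6) (8,6) (8,6) (8,6).
Under h/b/Out/x, Ada's choice at the node after f and at the node after f-c-E and at the node after f-b-s can never be reached regardless of what Ben does, so varying those choices leaves every outcome unchanged.
Holding the reachable choices fixed and varying the unreachable ones freely already gives 2 × 2 × 2 = 8 equivalent strategies.
No other strategy reproduces this row, so those 8 are the full class: h/c/Out/x, h/c/Out/y, h/c/In/x, h/c/In/y, h/b/Out/x, h/b/Out/y, h/b/In/x, h/b/In/y.

8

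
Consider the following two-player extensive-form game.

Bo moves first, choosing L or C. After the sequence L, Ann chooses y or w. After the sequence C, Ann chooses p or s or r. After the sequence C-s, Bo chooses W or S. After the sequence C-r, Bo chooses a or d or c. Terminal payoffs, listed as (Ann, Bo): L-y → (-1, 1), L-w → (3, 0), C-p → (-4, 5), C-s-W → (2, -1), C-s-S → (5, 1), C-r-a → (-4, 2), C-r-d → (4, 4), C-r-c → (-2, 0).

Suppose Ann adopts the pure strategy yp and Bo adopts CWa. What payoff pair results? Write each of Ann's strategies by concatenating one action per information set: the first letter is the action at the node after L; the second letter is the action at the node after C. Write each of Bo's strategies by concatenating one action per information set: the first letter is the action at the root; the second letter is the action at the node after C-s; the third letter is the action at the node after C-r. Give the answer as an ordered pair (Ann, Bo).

Trace the play path from the root:
  Bo plays C
  Ann plays p at [C]
→ terminal payoff (-4, 5).
(Ann's choice at the node after L is never reached on this path, so it doesn't affect the outcome.)

(-4, 5)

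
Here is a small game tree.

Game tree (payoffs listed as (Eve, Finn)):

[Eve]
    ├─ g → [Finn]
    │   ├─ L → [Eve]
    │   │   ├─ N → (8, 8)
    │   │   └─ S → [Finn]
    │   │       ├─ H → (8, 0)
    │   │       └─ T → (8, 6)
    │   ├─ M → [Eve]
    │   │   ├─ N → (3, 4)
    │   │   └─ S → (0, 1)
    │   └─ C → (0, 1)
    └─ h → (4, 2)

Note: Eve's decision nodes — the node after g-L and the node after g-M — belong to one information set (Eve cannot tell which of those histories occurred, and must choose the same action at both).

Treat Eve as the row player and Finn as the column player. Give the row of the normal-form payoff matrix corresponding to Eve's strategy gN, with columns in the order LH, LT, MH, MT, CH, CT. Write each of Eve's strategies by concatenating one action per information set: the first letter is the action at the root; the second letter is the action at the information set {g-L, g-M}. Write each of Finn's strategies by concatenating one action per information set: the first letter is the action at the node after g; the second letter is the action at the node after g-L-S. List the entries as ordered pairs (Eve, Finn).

(8,8) (8,8) (3,4) (3,4) (0,1) (0,1)

vs LH: Eve plays g → Finn plays L at [g] → Eve plays N at [g-L] → (8, 8)
vs LT: Eve plays g → Finn plays L at [g] → Eve plays N at [g-L] → (8, 8)
vs MH: Eve plays g → Finn plays M at [g] → Eve plays N at [g-M] → (3, 4)
vs MT: Eve plays g → Finn plays M at [g] → Eve plays N at [g-M] → (3, 4)
vs CH: Eve plays g → Finn plays C at [g] → (0, 1)
vs CT: Eve plays g → Finn plays C at [g] → (0, 1)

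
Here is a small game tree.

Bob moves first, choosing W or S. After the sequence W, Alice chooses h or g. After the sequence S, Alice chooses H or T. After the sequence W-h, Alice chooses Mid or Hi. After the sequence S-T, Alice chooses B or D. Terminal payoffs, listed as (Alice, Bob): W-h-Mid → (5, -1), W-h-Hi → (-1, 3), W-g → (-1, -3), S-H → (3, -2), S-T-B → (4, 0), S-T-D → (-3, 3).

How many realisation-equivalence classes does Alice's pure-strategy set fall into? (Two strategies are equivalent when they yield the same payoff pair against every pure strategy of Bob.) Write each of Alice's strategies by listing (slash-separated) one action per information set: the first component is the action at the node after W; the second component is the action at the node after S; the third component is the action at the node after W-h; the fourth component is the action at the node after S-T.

Alice has 16 pure strategies: h/H/Mid/B, h/H/Mid/D, h/H/Hi/B, h/H/Hi/D, h/T/Mid/B, h/T/Mid/D, h/T/Hi/B, h/T/Hi/D, g/H/Mid/B, g/H/Mid/D, g/H/Hi/B, g/H/Hi/D, g/T/Mid/B, g/T/Mid/D, g/T/Hi/B, g/T/Hi/D. Columns: W, S.
{h/H/Mid/B, h/H/Mid/D} → row (5,-1) (3,-2)
{h/H/Hi/B, h/H/Hi/D} → row (-1,3) (3,-2)
{h/T/Mid/B} → row (5,-1) (4,0)
{h/T/Mid/D} → row (5,-1) (-3,3)
{h/T/Hi/B} → row (-1,3) (4,0)
{h/T/Hi/D} → row (-1,3) (-3,3)
{g/H/Mid/B, g/H/Mid/D, g/H/Hi/B, g/H/Hi/D} → row (-1,-3) (3,-2)
{g/T/Mid/B, g/T/Hi/B} → row (-1,-3) (4,0)
{g/T/Mid/D, g/T/Hi/D} → row (-1,-3) (-3,3)
That's 9 distinct rows out of 16 strategies.

9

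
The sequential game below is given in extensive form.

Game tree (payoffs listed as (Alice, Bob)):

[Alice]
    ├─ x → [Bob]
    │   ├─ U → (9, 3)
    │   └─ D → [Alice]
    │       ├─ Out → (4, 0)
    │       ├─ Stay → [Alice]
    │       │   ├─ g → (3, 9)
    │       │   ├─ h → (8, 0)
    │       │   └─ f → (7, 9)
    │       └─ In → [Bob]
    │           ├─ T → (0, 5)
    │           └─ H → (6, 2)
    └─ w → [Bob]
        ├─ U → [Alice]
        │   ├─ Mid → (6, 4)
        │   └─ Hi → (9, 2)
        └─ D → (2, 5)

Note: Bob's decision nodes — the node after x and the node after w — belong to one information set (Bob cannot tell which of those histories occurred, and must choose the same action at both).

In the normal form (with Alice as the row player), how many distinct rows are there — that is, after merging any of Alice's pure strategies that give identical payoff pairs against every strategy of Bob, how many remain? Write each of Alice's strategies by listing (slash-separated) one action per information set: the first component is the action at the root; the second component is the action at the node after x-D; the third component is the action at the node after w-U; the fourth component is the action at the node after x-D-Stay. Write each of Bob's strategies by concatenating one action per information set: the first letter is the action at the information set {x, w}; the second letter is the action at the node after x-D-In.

Alice has 36 pure strategies: x/Out/Mid/g, x/Out/Mid/h, x/Out/Mid/f, x/Out/Hi/g, x/Out/Hi/h, x/Out/Hi/f, x/Stay/Mid/g, x/Stay/Mid/h, x/Stay/Mid/f, x/Stay/Hi/g, x/Stay/Hi/h, x/Stay/Hi/f, x/In/Mid/g, x/In/Mid/h, x/In/Mid/f, x/In/Hi/g, x/In/Hi/h, x/In/Hi/f, w/Out/Mid/g, w/Out/Mid/h, w/Out/Mid/f, w/Out/Hi/g, w/Out/Hi/h, w/Out/Hi/f, w/Stay/Mid/g, w/Stay/Mid/h, w/Stay/Mid/f, w/Stay/Hi/g, w/Stay/Hi/h, w/Stay/Hi/f, w/In/Mid/g, w/In/Mid/h, w/In/Mid/f, w/In/Hi/g, w/In/Hi/h, w/In/Hi/f. Columns: UT, UH, DT, DH.
{x/Out/Mid/g, x/Out/Mid/h, x/Out/Mid/f, x/Out/Hi/g, x/Out/Hi/h, x/Out/Hi/f} → row (9,3) (9,3) (4,0) (4,0)
{x/Stay/Mid/g, x/Stay/Hi/g} → row (9,3) (9,3) (3,9) (3,9)
{x/Stay/Mid/h, x/Stay/Hi/h} → row (9,3) (9,3) (8,0) (8,0)
{x/Stay/Mid/f, x/Stay/Hi/f} → row (9,3) (9,3) (7,9) (7,9)
{x/In/Mid/g, x/In/Mid/h, x/In/Mid/f, x/In/Hi/g, x/In/Hi/h, x/In/Hi/f} → row (9,3) (9,3) (0,5) (6,2)
{w/Out/Mid/g, w/Out/Mid/h, w/Out/Mid/f, w/Stay/Mid/g, w/Stay/Mid/h, w/Stay/Mid/f, w/In/Mid/g, w/In/Mid/h, w/In/Mid/f} → row (6,4) (6,4) (2,5) (2,5)
{w/Out/Hi/g, w/Out/Hi/h, w/Out/Hi/f, w/Stay/Hi/g, w/Stay/Hi/h, w/Stay/Hi/f, w/In/Hi/g, w/In/Hi/h, w/In/Hi/f} → row (9,2) (9,2) (2,5) (2,5)
That's 7 distinct rows out of 36 strategies.

7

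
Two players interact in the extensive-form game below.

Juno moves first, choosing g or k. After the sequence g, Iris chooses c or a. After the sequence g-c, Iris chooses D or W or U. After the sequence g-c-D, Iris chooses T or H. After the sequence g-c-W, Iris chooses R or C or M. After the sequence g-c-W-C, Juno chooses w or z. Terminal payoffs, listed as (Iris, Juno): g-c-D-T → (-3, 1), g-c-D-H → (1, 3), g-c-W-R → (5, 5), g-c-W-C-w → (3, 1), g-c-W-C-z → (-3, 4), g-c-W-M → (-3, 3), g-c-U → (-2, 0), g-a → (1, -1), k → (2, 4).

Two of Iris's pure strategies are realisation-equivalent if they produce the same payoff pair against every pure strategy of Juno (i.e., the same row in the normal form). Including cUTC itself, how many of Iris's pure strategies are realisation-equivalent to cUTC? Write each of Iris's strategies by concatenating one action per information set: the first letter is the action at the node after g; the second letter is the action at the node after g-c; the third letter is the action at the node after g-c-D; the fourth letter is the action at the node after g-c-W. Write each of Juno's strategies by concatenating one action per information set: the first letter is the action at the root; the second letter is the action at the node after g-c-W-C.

6

Row for cUTC (columns gw, gz, kw, kz): (-2,0) (-2,0) (2,4) (2,4).
Under cUTC, Iris's choice at the node after g-c-D and at the node after g-c-W can never be reached regardless of what Juno does, so varying those choices leaves every outcome unchanged.
Holding the reachable choices fixed and varying the unreachable ones freely already gives 2 × 3 = 6 equivalent strategies.
No other strategy reproduces this row, so those 6 are the full class: cUTR, cUTC, cUTM, cUHR, cUHC, cUHM.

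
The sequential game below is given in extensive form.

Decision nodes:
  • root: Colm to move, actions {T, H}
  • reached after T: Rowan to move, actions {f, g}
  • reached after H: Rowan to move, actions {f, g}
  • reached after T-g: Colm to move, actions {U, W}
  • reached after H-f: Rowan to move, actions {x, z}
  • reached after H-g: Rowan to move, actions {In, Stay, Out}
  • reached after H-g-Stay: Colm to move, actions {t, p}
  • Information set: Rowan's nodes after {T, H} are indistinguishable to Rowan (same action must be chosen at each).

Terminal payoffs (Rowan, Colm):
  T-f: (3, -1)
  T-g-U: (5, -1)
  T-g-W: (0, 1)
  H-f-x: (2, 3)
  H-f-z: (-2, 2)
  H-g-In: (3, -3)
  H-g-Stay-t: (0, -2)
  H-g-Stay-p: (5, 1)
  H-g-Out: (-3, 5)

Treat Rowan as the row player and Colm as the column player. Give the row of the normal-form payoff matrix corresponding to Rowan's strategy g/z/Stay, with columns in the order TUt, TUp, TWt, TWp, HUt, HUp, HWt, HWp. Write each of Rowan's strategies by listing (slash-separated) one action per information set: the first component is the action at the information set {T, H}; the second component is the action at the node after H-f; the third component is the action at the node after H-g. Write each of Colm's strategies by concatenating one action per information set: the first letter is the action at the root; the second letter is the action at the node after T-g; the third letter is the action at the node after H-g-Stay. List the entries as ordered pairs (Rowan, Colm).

(5,-1) (5,-1) (0,1) (0,1) (0,-2) (5,1) (0,-2) (5,1)

vs TUt: Colm plays T → Rowan plays g at [T] → Colm plays U at [T-g] → (5, -1)
vs TUp: Colm plays T → Rowan plays g at [T] → Colm plays U at [T-g] → (5, -1)
vs TWt: Colm plays T → Rowan plays g at [T] → Colm plays W at [T-g] → (0, 1)
vs TWp: Colm plays T → Rowan plays g at [T] → Colm plays W at [T-g] → (0, 1)
vs HUt: Colm plays H → Rowan plays g at [H] → Rowan plays Stay at [H-g] → Colm plays t at [H-g-Stay] → (0, -2)
vs HUp: Colm plays H → Rowan plays g at [H] → Rowan plays Stay at [H-g] → Colm plays p at [H-g-Stay] → (5, 1)
vs HWt: Colm plays H → Rowan plays g at [H] → Rowan plays Stay at [H-g] → Colm plays t at [H-g-Stay] → (0, -2)
vs HWp: Colm plays H → Rowan plays g at [H] → Rowan plays Stay at [H-g] → Colm plays p at [H-g-Stay] → (5, 1)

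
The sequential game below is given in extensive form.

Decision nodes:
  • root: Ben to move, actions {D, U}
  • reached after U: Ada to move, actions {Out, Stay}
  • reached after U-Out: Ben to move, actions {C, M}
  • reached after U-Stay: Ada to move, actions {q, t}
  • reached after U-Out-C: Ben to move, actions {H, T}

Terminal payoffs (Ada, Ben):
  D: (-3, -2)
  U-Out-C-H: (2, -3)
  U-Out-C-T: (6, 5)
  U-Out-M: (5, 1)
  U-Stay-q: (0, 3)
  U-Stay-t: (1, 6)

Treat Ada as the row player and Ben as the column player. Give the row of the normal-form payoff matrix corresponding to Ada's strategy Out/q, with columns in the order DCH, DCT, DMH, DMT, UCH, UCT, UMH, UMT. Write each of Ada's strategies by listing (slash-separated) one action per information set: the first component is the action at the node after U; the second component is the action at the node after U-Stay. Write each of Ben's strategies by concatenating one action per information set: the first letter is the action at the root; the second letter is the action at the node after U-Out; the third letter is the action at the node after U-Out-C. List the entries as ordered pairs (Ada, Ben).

vs DCH: Ben plays D → (-3, -2)
vs DCT: Ben plays D → (-3, -2)
vs DMH: Ben plays D → (-3, -2)
vs DMT: Ben plays D → (-3, -2)
vs UCH: Ben plays U → Ada plays Out at [U] → Ben plays C at [U-Out] → Ben plays H at [U-Out-C] → (2, -3)
vs UCT: Ben plays U → Ada plays Out at [U] → Ben plays C at [U-Out] → Ben plays T at [U-Out-C] → (6, 5)
vs UMH: Ben plays U → Ada plays Out at [U] → Ben plays M at [U-Out] → (5, 1)
vs UMT: Ben plays U → Ada plays Out at [U] → Ben plays M at [U-Out] → (5, 1)

(-3,-2) (-3,-2) (-3,-2) (-3,-2) (2,-3) (6,5) (5,1) (5,1)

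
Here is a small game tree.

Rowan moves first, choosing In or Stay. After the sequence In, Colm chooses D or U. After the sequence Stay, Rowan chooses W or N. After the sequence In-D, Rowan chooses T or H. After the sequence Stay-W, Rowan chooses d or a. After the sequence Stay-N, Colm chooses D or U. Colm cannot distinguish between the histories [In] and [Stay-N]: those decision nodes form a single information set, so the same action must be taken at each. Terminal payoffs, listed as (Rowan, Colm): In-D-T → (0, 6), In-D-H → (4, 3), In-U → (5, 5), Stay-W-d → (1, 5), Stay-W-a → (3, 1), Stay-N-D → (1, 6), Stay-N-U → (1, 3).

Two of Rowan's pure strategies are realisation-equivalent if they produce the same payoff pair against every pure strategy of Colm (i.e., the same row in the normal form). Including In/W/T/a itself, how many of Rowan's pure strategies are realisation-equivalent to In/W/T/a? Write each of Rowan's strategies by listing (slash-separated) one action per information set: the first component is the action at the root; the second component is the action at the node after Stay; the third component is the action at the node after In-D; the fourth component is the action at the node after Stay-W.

Row for In/W/T/a (columns D, U): (0,6) (5,5).
Under In/W/T/a, Rowan's choice at the node after Stay and at the node after Stay-W can never be reached regardless of what Colm does, so varying those choices leaves every outcome unchanged.
Holding the reachable choices fixed and varying the unreachable ones freely already gives 2 × 2 = 4 equivalent strategies.
No other strategy reproduces this row, so those 4 are the full class: In/W/T/d, In/W/T/a, In/N/T/d, In/N/T/a.

4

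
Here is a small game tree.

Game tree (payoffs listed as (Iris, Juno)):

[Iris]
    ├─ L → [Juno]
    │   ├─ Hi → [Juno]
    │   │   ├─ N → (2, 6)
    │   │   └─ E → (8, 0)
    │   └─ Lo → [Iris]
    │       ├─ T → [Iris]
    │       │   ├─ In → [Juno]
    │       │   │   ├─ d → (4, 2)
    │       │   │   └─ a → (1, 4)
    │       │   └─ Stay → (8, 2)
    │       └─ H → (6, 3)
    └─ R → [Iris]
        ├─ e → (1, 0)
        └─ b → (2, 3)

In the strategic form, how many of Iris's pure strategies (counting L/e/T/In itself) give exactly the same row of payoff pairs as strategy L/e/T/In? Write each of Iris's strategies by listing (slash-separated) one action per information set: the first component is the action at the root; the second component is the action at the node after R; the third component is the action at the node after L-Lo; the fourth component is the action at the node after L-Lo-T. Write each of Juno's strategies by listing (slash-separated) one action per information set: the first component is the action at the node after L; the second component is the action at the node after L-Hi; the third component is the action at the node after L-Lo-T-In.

2

Row for L/e/T/In (columns Hi/N/d, Hi/N/a, Hi/E/d, Hi/E/a, Lo/N/d, Lo/N/a, Lo/E/d, Lo/E/a): (2,6) (2,6) (8,0) (8,0) (4,2) (1,4) (4,2) (1,4).
Under L/e/T/In, Iris's choice at the node after R can never be reached regardless of what Juno does, so varying those choices leaves every outcome unchanged.
Holding the reachable choices fixed and varying the unreachable one freely already gives 2 equivalent strategies.
No other strategy reproduces this row, so those 2 are the full class: L/e/T/In, L/b/T/In.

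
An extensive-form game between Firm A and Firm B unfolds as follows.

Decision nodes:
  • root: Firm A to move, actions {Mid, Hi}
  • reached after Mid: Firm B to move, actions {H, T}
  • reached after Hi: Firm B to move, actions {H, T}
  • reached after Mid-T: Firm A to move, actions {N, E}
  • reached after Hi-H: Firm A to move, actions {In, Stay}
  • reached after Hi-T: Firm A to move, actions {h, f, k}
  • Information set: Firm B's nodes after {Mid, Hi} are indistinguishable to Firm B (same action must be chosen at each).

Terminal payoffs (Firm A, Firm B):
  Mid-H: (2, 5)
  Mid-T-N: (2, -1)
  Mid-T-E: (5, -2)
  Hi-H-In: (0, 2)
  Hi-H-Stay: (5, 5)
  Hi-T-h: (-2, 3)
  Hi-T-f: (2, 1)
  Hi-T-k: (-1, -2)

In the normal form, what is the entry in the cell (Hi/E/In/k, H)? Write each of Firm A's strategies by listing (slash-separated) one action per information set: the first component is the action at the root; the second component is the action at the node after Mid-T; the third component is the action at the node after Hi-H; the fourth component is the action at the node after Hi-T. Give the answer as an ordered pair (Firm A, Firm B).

(0, 2)

Trace the play path from the root:
  Firm A plays Hi
  Firm B plays H at [Hi]
  Firm A plays In at [Hi-H]
→ terminal payoff (0, 2).
(Firm A's choice at the node after Mid-T is never reached on this path, so it doesn't affect the outcome.)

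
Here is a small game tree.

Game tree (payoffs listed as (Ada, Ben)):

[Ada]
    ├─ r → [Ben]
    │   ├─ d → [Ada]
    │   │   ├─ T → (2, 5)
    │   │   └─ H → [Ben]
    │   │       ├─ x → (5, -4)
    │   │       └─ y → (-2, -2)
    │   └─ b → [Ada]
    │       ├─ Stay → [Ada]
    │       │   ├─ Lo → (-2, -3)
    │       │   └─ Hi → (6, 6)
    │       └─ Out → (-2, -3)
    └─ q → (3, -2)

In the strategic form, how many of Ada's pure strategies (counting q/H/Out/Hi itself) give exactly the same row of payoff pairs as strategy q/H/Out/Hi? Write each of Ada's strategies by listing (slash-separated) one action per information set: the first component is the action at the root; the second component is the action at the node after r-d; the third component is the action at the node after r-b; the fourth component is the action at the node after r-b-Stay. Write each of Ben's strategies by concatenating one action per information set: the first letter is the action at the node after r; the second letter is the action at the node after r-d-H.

8

Row for q/H/Out/Hi (columns dx, dy, bx, by): (3,-2) (3,-2) (3,-2) (3,-2).
Under q/H/Out/Hi, Ada's choice at the node after r-d and at the node after r-b and at the node after r-b-Stay can never be reached regardless of what Ben does, so varying those choices leaves every outcome unchanged.
Holding the reachable choices fixed and varying the unreachable ones freely already gives 2 × 2 × 2 = 8 equivalent strategies.
No other strategy reproduces this row, so those 8 are the full class: q/T/Stay/Lo, q/T/Stay/Hi, q/T/Out/Lo, q/T/Out/Hi, q/H/Stay/Lo, q/H/Stay/Hi, q/H/Out/Lo, q/H/Out/Hi.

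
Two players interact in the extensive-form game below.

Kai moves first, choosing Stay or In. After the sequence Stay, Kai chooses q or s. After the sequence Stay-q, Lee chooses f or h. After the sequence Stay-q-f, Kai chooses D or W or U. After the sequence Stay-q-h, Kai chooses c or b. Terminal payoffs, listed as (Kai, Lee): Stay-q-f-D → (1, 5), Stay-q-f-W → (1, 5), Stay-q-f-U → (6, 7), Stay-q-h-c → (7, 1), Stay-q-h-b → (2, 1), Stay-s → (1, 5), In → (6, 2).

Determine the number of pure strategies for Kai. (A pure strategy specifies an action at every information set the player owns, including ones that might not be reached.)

Kai owns the root with actions {Stay, In} — two choices.
Kai owns the node after Stay with actions {q, s} — two choices.
Kai owns the node after Stay-q-f with actions {D, W, U} — three choices.
Kai owns the node after Stay-q-h with actions {c, b} — two choices.
A pure strategy fixes one action at each information set independently, so the count is the product 2 × 2 × 3 × 2 = 24.

24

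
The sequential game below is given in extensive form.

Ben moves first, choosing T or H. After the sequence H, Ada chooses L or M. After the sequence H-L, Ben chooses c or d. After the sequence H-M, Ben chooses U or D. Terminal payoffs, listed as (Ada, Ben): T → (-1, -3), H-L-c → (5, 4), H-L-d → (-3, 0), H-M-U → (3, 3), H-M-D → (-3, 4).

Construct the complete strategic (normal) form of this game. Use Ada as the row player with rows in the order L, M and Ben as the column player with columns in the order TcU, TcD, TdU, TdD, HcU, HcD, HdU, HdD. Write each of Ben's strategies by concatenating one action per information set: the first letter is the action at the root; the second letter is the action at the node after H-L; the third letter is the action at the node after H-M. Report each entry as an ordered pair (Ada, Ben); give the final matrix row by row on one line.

          TcU      TcD      TdU      TdD      HcU      HcD      HdU      HdD
   L  (-1,-3)  (-1,-3)  (-1,-3)  (-1,-3)    (5,4)    (5,4)   (-3,0)   (-3,0)
   M  (-1,-3)  (-1,-3)  (-1,-3)  (-1,-3)    (3,3)   (-3,4)    (3,3)   (-3,4)

L: (-1,-3) (-1,-3) (-1,-3) (-1,-3) (5,4) (5,4) (-3,0) (-3,0) | M: (-1,-3) (-1,-3) (-1,-3) (-1,-3) (3,3) (-3,4) (3,3) (-3,4)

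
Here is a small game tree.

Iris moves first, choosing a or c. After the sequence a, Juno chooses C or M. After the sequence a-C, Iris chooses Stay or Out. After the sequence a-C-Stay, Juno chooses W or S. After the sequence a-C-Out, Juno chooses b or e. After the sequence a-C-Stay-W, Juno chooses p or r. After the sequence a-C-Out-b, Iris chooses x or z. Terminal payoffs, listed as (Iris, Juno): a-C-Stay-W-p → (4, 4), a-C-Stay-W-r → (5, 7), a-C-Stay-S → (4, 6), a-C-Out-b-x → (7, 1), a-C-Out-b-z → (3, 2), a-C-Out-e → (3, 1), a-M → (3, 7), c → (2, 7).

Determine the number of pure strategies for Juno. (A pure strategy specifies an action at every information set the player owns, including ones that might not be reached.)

Juno owns the node after a with actions {C, M} — two choices.
Juno owns the node after a-C-Stay with actions {W, S} — two choices.
Juno owns the node after a-C-Out with actions {b, e} — two choices.
Juno owns the node after a-C-Stay-W with actions {p, r} — two choices.
A pure strategy fixes one action at each information set independently, so the count is the product 2 × 2 × 2 × 2 = 16.
(For reference, Iris has 8 pure strategies, giving a 16×8 normal-form matrix.)

16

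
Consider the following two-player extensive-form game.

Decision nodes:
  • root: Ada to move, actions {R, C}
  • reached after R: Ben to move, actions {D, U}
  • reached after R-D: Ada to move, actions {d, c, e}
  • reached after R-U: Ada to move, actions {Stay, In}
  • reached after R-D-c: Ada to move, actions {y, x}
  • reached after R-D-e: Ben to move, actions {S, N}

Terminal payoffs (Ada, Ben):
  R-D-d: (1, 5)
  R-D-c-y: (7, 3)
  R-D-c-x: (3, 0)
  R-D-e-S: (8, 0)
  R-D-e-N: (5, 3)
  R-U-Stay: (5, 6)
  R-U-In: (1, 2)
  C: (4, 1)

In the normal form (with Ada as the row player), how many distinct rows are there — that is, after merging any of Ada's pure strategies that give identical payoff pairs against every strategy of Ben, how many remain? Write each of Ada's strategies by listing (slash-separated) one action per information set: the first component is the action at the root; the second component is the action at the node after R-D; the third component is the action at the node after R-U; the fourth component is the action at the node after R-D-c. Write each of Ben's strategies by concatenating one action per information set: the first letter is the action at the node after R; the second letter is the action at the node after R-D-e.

Ada has 24 pure strategies: R/d/Stay/y, R/d/Stay/x, R/d/In/y, R/d/In/x, R/c/Stay/y, R/c/Stay/x, R/c/In/y, R/c/In/x, R/e/Stay/y, R/e/Stay/x, R/e/In/y, R/e/In/x, C/d/Stay/y, C/d/Stay/x, C/d/In/y, C/d/In/x, C/c/Stay/y, C/c/Stay/x, C/c/In/y, C/c/In/x, C/e/Stay/y, C/e/Stay/x, C/e/In/y, C/e/In/x. Columns: DS, DN, US, UN.
{R/d/Stay/y, R/d/Stay/x} → row (1,5) (1,5) (5,6) (5,6)
{R/d/In/y, R/d/In/x} → row (1,5) (1,5) (1,2) (1,2)
{R/c/Stay/y} → row (7,3) (7,3) (5,6) (5,6)
{R/c/Stay/x} → row (3,0) (3,0) (5,6) (5,6)
{R/c/In/y} → row (7,3) (7,3) (1,2) (1,2)
{R/c/In/x} → row (3,0) (3,0) (1,2) (1,2)
{R/e/Stay/y, R/e/Stay/x} → row (8,0) (5,3) (5,6) (5,6)
{R/e/In/y, R/e/In/x} → row (8,0) (5,3) (1,2) (1,2)
{C/d/Stay/y, C/d/Stay/x, C/d/In/y, C/d/In/x, C/c/Stay/y, C/c/Stay/x, C/c/In/y, C/c/In/x, C/e/Stay/y, C/e/Stay/x, C/e/In/y, C/e/In/x} → row (4,1) (4,1) (4,1) (4,1)
That's 9 distinct rows out of 24 strategies.

9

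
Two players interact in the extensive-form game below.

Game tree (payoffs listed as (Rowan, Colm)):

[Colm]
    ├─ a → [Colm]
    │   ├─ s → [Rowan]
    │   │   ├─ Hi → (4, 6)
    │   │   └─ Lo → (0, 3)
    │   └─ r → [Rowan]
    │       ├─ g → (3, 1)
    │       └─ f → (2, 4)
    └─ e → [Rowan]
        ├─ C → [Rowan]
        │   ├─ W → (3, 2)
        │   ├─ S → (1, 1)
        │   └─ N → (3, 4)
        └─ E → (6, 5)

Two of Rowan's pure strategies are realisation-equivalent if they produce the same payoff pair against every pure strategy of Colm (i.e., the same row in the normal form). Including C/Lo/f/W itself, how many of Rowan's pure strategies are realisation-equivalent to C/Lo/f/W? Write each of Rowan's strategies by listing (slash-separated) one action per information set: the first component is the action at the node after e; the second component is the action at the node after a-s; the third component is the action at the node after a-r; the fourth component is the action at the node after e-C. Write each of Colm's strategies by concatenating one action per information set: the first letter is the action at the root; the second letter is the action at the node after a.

Row for C/Lo/f/W (columns as, ar, es, er): (0,3) (2,4) (3,2) (3,2).
Every one of Rowan's information sets is on the play path for some reply by Colm when Rowan follows C/Lo/f/W.
Changing the action at any of them therefore changes at least one column, so only C/Lo/f/W itself gives this row.

1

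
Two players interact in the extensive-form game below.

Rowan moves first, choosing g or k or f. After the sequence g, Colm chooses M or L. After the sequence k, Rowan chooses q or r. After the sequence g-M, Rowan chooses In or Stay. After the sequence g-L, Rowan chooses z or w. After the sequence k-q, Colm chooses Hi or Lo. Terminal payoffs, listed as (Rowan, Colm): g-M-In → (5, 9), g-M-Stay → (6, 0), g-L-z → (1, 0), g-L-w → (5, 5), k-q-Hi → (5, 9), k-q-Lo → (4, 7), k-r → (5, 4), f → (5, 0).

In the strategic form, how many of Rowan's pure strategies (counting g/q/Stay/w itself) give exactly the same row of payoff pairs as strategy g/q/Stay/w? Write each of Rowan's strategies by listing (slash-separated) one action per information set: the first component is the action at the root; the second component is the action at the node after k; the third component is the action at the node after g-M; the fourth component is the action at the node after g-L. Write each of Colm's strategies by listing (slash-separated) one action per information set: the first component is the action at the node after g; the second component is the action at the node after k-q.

Row for g/q/Stay/w (columns M/Hi, M/Lo, L/Hi, L/Lo): (6,0) (6,0) (5,5) (5,5).
Under g/q/Stay/w, Rowan's choice at the node after k can never be reached regardless of what Colm does, so varying those choices leaves every outcome unchanged.
Holding the reachable choices fixed and varying the unreachable one freely already gives 2 equivalent strategies.
No other strategy reproduces this row, so those 2 are the full class: g/q/Stay/w, g/r/Stay/w.

2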